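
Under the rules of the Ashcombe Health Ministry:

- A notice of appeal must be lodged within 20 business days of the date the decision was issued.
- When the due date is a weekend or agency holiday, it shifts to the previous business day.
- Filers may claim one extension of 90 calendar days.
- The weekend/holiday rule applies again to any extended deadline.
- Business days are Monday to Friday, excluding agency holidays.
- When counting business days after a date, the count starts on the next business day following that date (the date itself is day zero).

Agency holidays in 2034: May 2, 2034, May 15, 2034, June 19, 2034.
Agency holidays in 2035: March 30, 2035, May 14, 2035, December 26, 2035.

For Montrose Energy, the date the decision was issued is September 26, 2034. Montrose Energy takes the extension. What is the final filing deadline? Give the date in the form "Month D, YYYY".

Counting 20 business days after September 26, 2034 (skipping weekends and listed holidays) reaches October 24, 2034.
October 24, 2034 (Tuesday) is already a business day.
With the 90-day extension, October 24, 2034 becomes January 22, 2035.
January 22, 2035 falls on a Monday, which is a business day, so no adjustment is needed.
Final deadline: January 22, 2035.

January 22, 2035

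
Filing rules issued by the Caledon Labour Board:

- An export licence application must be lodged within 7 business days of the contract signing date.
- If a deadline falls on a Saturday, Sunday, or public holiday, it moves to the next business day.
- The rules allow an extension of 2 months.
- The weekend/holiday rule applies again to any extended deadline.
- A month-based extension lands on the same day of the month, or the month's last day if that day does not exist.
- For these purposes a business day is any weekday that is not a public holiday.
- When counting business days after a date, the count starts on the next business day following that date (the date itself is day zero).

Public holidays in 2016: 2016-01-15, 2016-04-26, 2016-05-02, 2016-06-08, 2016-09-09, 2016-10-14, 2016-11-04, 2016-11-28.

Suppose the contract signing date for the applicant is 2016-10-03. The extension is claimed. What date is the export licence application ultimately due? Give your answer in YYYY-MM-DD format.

2016-12-12

Counting 7 business days after 2016-10-03 (skipping weekends and listed holidays) reaches 2016-10-12.
Since 2016-10-12 is a Wednesday and not a holiday, the date is unchanged.
Add 2 months to 2016-10-12: 2016-12-12.
2016-12-12 is a Monday and not a listed holiday, so it stands.
Final deadline: 2016-12-12.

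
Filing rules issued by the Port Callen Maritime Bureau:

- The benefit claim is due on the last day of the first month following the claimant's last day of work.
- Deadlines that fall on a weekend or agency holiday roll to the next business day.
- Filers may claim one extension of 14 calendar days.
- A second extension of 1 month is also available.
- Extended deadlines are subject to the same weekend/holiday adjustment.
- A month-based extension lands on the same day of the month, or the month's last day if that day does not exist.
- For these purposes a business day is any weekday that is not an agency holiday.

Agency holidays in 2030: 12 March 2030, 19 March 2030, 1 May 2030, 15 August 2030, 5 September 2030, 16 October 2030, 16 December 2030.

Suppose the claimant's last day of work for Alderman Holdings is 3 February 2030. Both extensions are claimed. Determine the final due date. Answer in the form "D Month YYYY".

15 May 2030

1 month after 3 February 2030 is March 2030; that month ends on 31 March 2030.
31 March 2030 is a Sunday, so it moves to the next business day, 1 April 2030 (Monday).
Add the 14 calendar-day extension to 1 April 2030: 15 April 2030.
Since 15 April 2030 is a Monday and not a holiday, the date is unchanged.
The 1 month extension carries 15 April 2030 to 15 May 2030.
15 May 2030 falls on a Wednesday, which is a business day, so no adjustment is needed.
Deadline: 15 May 2030.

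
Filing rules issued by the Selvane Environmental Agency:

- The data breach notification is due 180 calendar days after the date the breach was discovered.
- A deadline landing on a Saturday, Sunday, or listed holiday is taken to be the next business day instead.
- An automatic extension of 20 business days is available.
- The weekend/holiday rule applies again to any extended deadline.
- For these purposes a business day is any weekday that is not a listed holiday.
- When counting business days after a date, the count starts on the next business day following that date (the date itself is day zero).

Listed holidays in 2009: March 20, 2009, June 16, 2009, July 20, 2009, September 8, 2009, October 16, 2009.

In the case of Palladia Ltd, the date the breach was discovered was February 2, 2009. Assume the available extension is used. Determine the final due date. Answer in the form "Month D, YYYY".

August 31, 2009

From February 2, 2009, 180 calendar days later is August 1, 2009.
August 1, 2009 is a Saturday, so it moves to the next business day, August 3, 2009 (Monday).
Counting 20 further business days from August 3, 2009 reaches August 31, 2009.
August 31, 2009 is a Monday and not a listed holiday, so it stands.
The final due date is August 31, 2009.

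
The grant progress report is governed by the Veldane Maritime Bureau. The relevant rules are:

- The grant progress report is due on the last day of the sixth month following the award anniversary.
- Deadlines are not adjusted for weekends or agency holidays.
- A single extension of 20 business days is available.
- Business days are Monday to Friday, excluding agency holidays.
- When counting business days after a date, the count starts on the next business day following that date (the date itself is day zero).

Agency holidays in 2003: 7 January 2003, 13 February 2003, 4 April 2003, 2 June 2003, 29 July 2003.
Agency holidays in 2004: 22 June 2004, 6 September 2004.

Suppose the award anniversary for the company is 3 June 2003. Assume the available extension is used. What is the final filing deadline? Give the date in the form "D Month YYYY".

6 months after 3 June 2003 falls in December 2003; the last day of that month is 31 December 2003.
No adjustment is made for weekends or holidays, so 31 December 2003 stands.
Counting 20 further business days from 31 December 2003 reaches 28 January 2004.
No adjustment is made for weekends or holidays, so 28 January 2004 stands.
The final due date is 28 January 2004.

28 January 2004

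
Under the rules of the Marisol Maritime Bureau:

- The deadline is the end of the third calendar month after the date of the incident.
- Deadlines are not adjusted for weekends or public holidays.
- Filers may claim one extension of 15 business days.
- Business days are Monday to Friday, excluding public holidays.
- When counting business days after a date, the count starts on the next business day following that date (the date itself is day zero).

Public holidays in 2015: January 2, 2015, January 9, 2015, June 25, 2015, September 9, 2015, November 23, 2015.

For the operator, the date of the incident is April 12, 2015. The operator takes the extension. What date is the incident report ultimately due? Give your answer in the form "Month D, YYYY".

3 months after April 12, 2015 is July 2015; that month ends on July 31, 2015.
No adjustment is made for weekends or holidays, so July 31, 2015 stands.
Applying the 15-business-day extension: 15 business days after July 31, 2015 is August 21, 2015.
August 21, 2015 falls on a Friday. The rules make no weekend/holiday allowance, so it remains August 21, 2015.
The final due date is August 21, 2015.

August 21, 2015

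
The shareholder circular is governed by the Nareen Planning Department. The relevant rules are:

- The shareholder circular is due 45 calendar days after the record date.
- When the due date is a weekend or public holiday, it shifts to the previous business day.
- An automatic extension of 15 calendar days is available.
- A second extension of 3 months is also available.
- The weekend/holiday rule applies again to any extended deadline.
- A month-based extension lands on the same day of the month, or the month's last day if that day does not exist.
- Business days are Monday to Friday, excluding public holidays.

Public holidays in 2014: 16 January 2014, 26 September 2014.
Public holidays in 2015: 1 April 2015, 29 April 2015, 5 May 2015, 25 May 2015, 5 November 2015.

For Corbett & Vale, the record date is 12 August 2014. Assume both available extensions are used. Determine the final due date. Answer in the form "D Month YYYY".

9 January 2015

Adding 45 calendar days to 12 August 2014 gives 26 September 2014.
Because 26 September 2014 is a listed holiday, the deadline becomes 25 September 2014 (Thursday).
Add the 15 calendar-day extension to 25 September 2014: 10 October 2014.
10 October 2014 is a Friday and not a listed holiday, so it stands.
The 3 months extension carries 10 October 2014 to 10 January 2015.
10 January 2015 is a Saturday; the preceding business day is 9 January 2015 (Friday).
Deadline: 9 January 2015.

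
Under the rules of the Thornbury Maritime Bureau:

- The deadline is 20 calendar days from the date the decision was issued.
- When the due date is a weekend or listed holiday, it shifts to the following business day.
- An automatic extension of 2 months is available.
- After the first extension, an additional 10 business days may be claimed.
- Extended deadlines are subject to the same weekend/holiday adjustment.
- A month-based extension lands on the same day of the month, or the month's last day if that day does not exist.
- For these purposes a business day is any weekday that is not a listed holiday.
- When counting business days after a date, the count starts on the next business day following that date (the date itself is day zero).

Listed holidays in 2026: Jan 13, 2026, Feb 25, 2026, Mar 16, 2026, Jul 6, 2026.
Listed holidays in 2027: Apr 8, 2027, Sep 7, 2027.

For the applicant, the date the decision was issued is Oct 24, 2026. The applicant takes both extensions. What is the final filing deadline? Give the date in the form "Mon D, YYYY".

20 calendar days after Oct 24, 2026 is Nov 13, 2026.
Nov 13, 2026 (Friday) is already a business day.
Applying the 2 months extension: 2 months after Nov 13, 2026 is Jan 13, 2027.
Jan 13, 2027 is a Wednesday and not a listed holiday, so it stands.
Counting 10 further business days from Jan 13, 2027 reaches Jan 27, 2027.
Jan 27, 2027 is a Wednesday and not a listed holiday, so it stands.
Final deadline: Jan 27, 2027.

Jan 27, 2027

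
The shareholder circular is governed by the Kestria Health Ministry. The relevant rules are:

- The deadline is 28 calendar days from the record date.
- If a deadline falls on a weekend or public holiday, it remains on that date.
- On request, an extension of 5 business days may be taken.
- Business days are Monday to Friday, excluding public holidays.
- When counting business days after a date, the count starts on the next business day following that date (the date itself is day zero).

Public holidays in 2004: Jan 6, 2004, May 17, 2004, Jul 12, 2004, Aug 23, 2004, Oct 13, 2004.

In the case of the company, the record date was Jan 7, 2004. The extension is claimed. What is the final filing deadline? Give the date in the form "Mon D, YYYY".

Feb 11, 2004

Trigger date Jan 7, 2004 + 28 calendar days = Feb 4, 2004.
Feb 4, 2004 is a Wednesday; no weekend or holiday adjustment applies.
Applying the 5-business-day extension: 5 business days after Feb 4, 2004 is Feb 11, 2004.
No adjustment is made for weekends or holidays, so Feb 11, 2004 stands.
Final deadline: Feb 11, 2004.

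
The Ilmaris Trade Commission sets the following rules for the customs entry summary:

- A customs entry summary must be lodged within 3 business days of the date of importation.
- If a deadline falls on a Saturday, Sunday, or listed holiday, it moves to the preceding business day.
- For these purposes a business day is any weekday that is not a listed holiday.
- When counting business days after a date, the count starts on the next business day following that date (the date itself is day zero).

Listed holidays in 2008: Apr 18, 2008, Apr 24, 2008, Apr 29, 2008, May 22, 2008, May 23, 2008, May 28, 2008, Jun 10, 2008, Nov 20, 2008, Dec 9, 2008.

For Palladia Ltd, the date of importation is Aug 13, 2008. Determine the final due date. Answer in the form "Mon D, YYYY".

Aug 18, 2008

Starting the day after Aug 13, 2008 and counting 3 business days lands on Aug 18, 2008.
Since Aug 18, 2008 is a Monday and not a holiday, the date is unchanged.
So the filing is due Aug 18, 2008.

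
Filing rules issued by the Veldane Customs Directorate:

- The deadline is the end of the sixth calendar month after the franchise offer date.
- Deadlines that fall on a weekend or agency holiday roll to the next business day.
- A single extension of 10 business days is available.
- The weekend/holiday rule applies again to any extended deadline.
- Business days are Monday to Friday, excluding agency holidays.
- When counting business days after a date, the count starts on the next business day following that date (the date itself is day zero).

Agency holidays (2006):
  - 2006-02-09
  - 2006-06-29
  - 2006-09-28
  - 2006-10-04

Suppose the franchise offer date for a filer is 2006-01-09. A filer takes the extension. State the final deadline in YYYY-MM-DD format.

6 months after 2006-01-09 falls in July 2006; the last day of that month is 2006-07-31.
Since 2006-07-31 is a Monday and not a holiday, the date is unchanged.
The 10-business-day extension runs from 2006-07-31 to 2006-08-14.
2006-08-14 falls on a Monday, which is a business day, so no adjustment is needed.
So the filing is due 2006-08-14.

2006-08-14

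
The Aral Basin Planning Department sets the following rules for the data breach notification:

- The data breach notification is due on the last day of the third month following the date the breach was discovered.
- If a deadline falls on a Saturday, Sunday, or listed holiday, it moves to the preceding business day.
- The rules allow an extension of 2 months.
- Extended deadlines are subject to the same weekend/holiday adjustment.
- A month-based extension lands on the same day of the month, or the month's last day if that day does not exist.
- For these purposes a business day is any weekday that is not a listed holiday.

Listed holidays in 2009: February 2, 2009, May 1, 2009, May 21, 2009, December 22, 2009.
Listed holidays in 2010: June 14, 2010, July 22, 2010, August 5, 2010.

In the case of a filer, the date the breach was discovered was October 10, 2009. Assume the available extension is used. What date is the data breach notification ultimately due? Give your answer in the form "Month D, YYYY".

3 months after October 10, 2009 falls in January 2010; the last day of that month is January 31, 2010.
January 31, 2010 is a Sunday, so it moves to the preceding business day, January 29, 2010 (Friday).
Add 2 months to January 29, 2010: March 29, 2010.
Since March 29, 2010 is a Monday and not a holiday, the date is unchanged.
So the filing is due March 29, 2010.

March 29, 2010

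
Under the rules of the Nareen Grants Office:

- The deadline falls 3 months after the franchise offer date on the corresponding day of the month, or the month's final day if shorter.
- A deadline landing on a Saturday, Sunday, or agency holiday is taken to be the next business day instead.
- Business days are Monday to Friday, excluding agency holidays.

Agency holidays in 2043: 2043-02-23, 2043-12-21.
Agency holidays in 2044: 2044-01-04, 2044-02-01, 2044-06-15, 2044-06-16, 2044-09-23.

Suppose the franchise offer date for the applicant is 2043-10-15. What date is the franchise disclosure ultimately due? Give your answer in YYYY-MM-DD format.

2044-01-15

3 months after 2043-10-15, on the same day of the month, is 2044-01-15.
2044-01-15 (Friday) is already a business day.
So the filing is due 2044-01-15.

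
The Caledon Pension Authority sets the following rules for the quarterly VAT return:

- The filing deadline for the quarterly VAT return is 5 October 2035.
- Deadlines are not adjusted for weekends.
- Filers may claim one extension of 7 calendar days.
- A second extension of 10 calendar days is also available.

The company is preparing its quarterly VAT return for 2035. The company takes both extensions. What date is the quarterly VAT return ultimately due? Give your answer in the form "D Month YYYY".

22 October 2035

Start from the fixed due date, 5 October 2035.
5 October 2035 falls on a Friday. The rules make no weekend/holiday allowance, so it remains 5 October 2035.
Add the 7 calendar-day extension to 5 October 2035: 12 October 2035.
No adjustment is made for weekends or holidays, so 12 October 2035 stands.
With the 10-day extension, 12 October 2035 becomes 22 October 2035.
22 October 2035 is a Monday; no weekend or holiday adjustment applies.
The final due date is 22 October 2035.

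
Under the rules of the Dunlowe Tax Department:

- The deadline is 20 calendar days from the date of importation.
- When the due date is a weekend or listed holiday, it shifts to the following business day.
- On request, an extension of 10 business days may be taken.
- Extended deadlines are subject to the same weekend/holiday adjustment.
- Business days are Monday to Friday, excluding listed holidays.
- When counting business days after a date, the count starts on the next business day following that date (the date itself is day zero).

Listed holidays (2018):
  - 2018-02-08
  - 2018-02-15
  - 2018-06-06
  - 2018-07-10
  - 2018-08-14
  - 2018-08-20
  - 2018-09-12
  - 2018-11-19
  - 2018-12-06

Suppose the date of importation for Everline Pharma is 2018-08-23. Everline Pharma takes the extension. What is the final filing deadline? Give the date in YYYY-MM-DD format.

From 2018-08-23, 20 calendar days later is 2018-09-12.
2018-09-12 is a listed holiday; the next business day is 2018-09-13 (Thursday).
The 10-business-day extension runs from 2018-09-13 to 2018-09-27.
Since 2018-09-27 is a Thursday and not a holiday, the date is unchanged.
Final deadline: 2018-09-27.

2018-09-27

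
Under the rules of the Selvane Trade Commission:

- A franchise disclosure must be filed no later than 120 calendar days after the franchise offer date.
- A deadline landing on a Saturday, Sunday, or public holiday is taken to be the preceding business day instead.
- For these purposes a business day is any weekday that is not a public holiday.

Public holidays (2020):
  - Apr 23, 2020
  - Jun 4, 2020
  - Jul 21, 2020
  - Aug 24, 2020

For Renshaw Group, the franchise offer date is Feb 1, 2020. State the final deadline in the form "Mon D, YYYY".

May 29, 2020

Trigger date Feb 1, 2020 + 120 calendar days = May 31, 2020.
May 31, 2020 is a Sunday; the preceding business day is May 29, 2020 (Friday).
Final deadline: May 29, 2020.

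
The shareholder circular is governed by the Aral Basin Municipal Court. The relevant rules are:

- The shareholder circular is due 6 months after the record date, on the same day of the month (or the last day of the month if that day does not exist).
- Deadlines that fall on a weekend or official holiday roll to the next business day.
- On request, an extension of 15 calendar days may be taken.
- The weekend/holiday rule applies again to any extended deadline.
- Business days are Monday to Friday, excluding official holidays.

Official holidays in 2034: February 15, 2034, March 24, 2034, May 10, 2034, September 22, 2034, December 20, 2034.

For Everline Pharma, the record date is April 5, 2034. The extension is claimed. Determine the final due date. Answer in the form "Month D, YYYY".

October 20, 2034

Moving 6 months forward from April 5, 2034 on the corresponding day gives October 5, 2034.
October 5, 2034 falls on a Thursday, which is a business day, so no adjustment is needed.
With the 15-day extension, October 5, 2034 becomes October 20, 2034.
Since October 20, 2034 is a Friday and not a holiday, the date is unchanged.
Deadline: October 20, 2034.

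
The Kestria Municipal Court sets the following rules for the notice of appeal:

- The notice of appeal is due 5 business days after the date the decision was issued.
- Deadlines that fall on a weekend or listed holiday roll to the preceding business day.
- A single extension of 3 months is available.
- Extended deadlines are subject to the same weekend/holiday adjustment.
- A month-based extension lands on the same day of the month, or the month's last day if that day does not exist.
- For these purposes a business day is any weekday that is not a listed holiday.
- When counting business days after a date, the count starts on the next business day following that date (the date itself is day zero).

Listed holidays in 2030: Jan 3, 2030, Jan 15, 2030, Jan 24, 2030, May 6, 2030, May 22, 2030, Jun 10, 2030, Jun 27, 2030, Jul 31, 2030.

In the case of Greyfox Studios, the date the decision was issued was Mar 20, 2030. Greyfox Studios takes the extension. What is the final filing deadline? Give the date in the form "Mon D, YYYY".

Jun 26, 2030

Starting the day after Mar 20, 2030 and counting 5 business days lands on Mar 27, 2030.
Mar 27, 2030 (Wednesday) is already a business day.
The 3 months extension carries Mar 27, 2030 to Jun 27, 2030.
Because Jun 27, 2030 is a listed holiday, the deadline becomes Jun 26, 2030 (Wednesday).
Deadline: Jun 26, 2030.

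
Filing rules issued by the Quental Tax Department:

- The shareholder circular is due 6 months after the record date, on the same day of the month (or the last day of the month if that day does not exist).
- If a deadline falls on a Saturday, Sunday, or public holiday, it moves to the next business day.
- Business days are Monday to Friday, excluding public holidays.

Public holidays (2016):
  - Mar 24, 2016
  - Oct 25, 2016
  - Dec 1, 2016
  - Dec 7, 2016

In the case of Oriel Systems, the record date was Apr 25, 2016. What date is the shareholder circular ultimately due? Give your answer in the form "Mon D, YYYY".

6 months from Apr 25, 2016 is Oct 25, 2016.
Because Oct 25, 2016 is a listed holiday, the deadline becomes Oct 26, 2016 (Wednesday).
Deadline: Oct 26, 2016.

Oct 26, 2016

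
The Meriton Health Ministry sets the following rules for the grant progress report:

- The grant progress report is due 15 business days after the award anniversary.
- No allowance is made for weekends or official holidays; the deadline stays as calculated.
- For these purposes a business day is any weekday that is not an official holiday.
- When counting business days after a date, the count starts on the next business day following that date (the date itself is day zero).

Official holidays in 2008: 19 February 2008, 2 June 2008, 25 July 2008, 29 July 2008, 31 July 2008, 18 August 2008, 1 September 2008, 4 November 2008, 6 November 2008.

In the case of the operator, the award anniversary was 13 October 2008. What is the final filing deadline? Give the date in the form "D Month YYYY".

15 business days after 13 October 2008, excluding weekends and holidays, is 3 November 2008.
3 November 2008 is a Monday; no weekend or holiday adjustment applies.
Deadline: 3 November 2008.

3 November 2008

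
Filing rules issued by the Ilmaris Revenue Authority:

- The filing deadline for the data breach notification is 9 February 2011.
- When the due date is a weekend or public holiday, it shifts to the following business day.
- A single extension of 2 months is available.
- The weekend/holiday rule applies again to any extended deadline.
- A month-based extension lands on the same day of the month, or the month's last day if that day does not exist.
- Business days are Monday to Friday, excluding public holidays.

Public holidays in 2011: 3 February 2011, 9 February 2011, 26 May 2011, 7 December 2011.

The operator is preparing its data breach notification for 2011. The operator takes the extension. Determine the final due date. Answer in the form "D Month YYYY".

The statutory due date is 9 February 2011.
9 February 2011 is a listed holiday; the next business day is 10 February 2011 (Thursday).
Add 2 months to 10 February 2011: 10 April 2011.
10 April 2011 is a Sunday, so it moves to the next business day, 11 April 2011 (Monday).
So the filing is due 11 April 2011.

11 April 2011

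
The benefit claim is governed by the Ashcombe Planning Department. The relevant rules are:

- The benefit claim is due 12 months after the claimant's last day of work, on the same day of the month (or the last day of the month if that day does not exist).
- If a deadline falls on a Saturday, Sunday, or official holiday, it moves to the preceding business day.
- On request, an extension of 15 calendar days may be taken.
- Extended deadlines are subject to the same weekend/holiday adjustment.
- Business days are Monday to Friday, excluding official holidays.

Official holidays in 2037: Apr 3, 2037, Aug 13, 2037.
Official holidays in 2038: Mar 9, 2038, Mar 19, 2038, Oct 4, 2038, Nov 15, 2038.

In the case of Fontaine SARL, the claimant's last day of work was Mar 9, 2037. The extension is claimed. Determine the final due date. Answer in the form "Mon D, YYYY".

Moving 12 months forward from Mar 9, 2037 on the corresponding day gives Mar 9, 2038.
Mar 9, 2038 is a listed holiday; the preceding business day is Mar 8, 2038 (Monday).
Applying the 15-calendar-day extension: Mar 8, 2038 + 15 days = Mar 23, 2038.
Mar 23, 2038 is a Tuesday and not a listed holiday, so it stands.
Final deadline: Mar 23, 2038.

Mar 23, 2038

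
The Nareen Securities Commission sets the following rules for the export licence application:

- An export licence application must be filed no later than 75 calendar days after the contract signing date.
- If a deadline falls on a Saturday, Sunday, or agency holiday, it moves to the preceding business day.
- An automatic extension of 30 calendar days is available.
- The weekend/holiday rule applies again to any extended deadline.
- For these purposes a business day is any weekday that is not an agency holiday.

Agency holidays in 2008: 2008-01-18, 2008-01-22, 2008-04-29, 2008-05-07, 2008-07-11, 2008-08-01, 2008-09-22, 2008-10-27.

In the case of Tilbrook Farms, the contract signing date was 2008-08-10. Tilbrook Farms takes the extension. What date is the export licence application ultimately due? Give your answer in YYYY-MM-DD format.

Trigger date 2008-08-10 + 75 calendar days = 2008-10-24.
2008-10-24 (Friday) is already a business day.
The 30-calendar-day extension moves the deadline from 2008-10-24 to 2008-11-23.
Because 2008-11-23 is a Sunday, the deadline becomes 2008-11-21 (Friday).
Deadline: 2008-11-21.

2008-11-21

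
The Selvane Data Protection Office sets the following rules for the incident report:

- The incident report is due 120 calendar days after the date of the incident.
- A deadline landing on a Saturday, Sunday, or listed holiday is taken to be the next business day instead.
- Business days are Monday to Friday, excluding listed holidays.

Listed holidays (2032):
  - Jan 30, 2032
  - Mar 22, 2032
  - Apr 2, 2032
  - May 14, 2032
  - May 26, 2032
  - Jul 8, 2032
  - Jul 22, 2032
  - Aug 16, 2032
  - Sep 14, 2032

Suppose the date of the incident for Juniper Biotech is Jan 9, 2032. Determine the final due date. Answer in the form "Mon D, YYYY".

Adding 120 calendar days to Jan 9, 2032 gives May 8, 2032.
May 8, 2032 falls on a Saturday. Rolling to the next business day gives May 10, 2032, a Monday.
So the filing is due May 10, 2032.

May 10, 2032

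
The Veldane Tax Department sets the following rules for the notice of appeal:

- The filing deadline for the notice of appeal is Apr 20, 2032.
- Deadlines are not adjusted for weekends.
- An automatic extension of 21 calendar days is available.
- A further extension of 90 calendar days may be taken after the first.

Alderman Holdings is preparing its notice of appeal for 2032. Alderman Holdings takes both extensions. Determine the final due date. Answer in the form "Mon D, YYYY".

Aug 9, 2032

The statutory due date is Apr 20, 2032.
Apr 20, 2032 is a Tuesday; no weekend or holiday adjustment applies.
Applying the 21-calendar-day extension: Apr 20, 2032 + 21 days = May 11, 2032.
May 11, 2032 is a Tuesday; no weekend or holiday adjustment applies.
Applying the 90-calendar-day extension: May 11, 2032 + 90 days = Aug 9, 2032.
Aug 9, 2032 falls on a Monday. The rules make no weekend/holiday allowance, so it remains Aug 9, 2032.
The final due date is Aug 9, 2032.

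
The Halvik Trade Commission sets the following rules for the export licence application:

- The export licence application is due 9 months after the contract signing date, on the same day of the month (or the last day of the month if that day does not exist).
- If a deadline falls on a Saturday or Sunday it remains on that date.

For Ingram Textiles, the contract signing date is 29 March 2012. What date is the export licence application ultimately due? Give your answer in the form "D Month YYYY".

9 months after 29 March 2012, on the same day of the month, is 29 December 2012.
29 December 2012 is a Saturday; no weekend or holiday adjustment applies.
The final due date is 29 December 2012.

29 December 2012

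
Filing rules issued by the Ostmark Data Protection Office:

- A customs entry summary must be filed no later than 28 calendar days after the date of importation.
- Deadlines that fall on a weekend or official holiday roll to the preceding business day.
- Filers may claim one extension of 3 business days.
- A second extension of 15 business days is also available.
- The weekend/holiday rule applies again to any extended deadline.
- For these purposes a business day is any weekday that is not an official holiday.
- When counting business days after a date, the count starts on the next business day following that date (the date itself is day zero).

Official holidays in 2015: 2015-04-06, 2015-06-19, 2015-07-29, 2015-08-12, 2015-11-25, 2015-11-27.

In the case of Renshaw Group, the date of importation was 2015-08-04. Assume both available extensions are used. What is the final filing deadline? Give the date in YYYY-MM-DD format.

From 2015-08-04, 28 calendar days later is 2015-09-01.
Since 2015-09-01 is a Tuesday and not a holiday, the date is unchanged.
Counting 3 further business days from 2015-09-01 reaches 2015-09-04.
2015-09-04 falls on a Friday, which is a business day, so no adjustment is needed.
Counting 15 further business days from 2015-09-04 reaches 2015-09-25.
2015-09-25 (Friday) is already a business day.
Final deadline: 2015-09-25.

2015-09-25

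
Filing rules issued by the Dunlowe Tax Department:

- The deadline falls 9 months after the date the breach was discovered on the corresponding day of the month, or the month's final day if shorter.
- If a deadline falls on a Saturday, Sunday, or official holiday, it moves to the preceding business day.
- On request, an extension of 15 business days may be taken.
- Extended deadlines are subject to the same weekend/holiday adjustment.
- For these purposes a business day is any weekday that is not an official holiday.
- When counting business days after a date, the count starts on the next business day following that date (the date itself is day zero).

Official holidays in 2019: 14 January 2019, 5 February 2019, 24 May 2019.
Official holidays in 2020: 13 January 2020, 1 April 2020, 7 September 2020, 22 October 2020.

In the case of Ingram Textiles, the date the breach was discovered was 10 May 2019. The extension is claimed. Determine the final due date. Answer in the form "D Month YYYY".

2 March 2020

9 months from 10 May 2019 is 10 February 2020.
Since 10 February 2020 is a Monday and not a holiday, the date is unchanged.
Applying the 15-business-day extension: 15 business days after 10 February 2020 is 2 March 2020.
2 March 2020 (Monday) is already a business day.
Final deadline: 2 March 2020.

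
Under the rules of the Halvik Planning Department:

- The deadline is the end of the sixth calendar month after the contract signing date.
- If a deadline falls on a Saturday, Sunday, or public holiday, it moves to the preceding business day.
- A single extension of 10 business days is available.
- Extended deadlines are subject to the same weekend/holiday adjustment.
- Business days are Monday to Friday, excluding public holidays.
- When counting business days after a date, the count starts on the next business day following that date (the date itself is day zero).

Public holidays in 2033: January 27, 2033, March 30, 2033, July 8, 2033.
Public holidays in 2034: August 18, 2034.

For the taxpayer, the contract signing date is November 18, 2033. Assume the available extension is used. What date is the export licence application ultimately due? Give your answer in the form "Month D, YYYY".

June 14, 2034

6 months after November 18, 2033 falls in May 2034; the last day of that month is May 31, 2034.
May 31, 2034 falls on a Wednesday, which is a business day, so no adjustment is needed.
The 10-business-day extension runs from May 31, 2034 to June 14, 2034.
June 14, 2034 (Wednesday) is already a business day.
So the filing is due June 14, 2034.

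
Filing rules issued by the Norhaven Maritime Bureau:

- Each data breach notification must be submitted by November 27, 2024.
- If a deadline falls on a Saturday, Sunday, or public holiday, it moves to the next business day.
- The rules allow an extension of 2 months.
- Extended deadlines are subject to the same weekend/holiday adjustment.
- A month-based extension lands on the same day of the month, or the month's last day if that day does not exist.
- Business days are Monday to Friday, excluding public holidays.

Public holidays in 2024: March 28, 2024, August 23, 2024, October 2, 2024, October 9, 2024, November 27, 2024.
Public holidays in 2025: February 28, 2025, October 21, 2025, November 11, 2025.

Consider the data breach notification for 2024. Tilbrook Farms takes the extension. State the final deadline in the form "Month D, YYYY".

The stated deadline is November 27, 2024.
Because November 27, 2024 is a listed holiday, the deadline becomes November 28, 2024 (Thursday).
Applying the 2 months extension: 2 months after November 28, 2024 is January 28, 2025.
January 28, 2025 falls on a Tuesday, which is a business day, so no adjustment is needed.
The final due date is January 28, 2025.

January 28, 2025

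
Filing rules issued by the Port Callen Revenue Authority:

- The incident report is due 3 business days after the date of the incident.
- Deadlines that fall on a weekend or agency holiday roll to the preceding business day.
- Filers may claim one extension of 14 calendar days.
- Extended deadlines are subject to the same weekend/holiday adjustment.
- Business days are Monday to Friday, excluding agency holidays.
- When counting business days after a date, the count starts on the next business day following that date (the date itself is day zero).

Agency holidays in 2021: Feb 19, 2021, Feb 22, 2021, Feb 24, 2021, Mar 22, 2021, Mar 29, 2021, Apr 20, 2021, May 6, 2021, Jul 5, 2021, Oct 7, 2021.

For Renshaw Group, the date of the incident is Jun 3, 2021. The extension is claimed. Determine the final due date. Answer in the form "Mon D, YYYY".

Counting 3 business days after Jun 3, 2021 (skipping weekends and listed holidays) reaches Jun 8, 2021.
Jun 8, 2021 (Tuesday) is already a business day.
The 14-calendar-day extension moves the deadline from Jun 8, 2021 to Jun 22, 2021.
Since Jun 22, 2021 is a Tuesday and not a holiday, the date is unchanged.
Final deadline: Jun 22, 2021.

Jun 22, 2021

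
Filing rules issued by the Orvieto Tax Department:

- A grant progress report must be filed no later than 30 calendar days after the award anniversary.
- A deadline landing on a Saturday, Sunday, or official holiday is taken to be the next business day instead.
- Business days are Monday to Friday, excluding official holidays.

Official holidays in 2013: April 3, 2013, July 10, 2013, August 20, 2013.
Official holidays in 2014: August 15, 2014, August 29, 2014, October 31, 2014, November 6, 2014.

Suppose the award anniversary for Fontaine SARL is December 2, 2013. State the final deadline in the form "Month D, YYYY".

30 calendar days after December 2, 2013 is January 1, 2014.
January 1, 2014 (Wednesday) is already a business day.
Final deadline: January 1, 2014.

January 1, 2014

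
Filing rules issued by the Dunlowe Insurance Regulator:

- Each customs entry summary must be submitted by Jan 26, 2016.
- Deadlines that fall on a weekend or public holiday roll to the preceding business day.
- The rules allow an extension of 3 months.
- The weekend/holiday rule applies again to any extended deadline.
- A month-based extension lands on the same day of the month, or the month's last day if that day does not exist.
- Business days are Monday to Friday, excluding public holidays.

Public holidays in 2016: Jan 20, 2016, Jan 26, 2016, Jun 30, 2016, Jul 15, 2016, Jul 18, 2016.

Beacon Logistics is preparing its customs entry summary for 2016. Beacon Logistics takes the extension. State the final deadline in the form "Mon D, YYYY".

Apr 25, 2016

The statutory due date is Jan 26, 2016.
Jan 26, 2016 is a listed holiday; the preceding business day is Jan 25, 2016 (Monday).
Add 3 months to Jan 25, 2016: Apr 25, 2016.
Apr 25, 2016 falls on a Monday, which is a business day, so no adjustment is needed.
So the filing is due Apr 25, 2016.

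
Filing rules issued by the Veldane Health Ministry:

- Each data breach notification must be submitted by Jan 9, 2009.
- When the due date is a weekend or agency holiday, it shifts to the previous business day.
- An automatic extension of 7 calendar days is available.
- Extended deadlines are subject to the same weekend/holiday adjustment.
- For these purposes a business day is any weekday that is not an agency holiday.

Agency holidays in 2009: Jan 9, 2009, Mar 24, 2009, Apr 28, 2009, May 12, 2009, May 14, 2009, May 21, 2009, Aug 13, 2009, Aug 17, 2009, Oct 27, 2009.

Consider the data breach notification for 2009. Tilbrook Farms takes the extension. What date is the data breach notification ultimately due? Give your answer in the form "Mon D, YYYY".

Jan 15, 2009

The stated deadline is Jan 9, 2009.
Jan 9, 2009 falls on a listed holiday. Rolling to the preceding business day gives Jan 8, 2009, a Thursday.
Add the 7 calendar-day extension to Jan 8, 2009: Jan 15, 2009.
Jan 15, 2009 (Thursday) is already a business day.
So the filing is due Jan 15, 2009.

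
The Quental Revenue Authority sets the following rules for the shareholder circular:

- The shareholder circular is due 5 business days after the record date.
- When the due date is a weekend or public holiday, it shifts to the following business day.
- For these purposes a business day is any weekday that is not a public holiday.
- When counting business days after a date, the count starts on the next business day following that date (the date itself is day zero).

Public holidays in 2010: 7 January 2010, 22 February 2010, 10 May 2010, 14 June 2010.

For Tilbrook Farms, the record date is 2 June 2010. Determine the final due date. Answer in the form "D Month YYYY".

5 business days after 2 June 2010, excluding weekends and holidays, is 9 June 2010.
Since 9 June 2010 is a Wednesday and not a holiday, the date is unchanged.
The final due date is 9 June 2010.

9 June 2010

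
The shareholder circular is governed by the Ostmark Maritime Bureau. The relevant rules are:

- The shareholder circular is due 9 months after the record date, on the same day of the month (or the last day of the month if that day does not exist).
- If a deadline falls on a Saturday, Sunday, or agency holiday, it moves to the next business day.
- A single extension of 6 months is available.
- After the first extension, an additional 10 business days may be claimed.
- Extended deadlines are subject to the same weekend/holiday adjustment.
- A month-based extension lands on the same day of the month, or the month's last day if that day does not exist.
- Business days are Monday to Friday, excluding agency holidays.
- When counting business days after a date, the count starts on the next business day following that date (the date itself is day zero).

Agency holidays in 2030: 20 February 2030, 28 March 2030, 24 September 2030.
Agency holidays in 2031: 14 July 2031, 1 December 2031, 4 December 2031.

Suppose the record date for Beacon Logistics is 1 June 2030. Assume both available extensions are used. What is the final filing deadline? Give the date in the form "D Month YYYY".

9 months from 1 June 2030 is 1 March 2031.
1 March 2031 is a Saturday, so it moves to the next business day, 3 March 2031 (Monday).
The 6 months extension carries 3 March 2031 to 3 September 2031.
3 September 2031 is a Wednesday and not a listed holiday, so it stands.
The 10-business-day extension runs from 3 September 2031 to 17 September 2031.
17 September 2031 is a Wednesday and not a listed holiday, so it stands.
The final due date is 17 September 2031.

17 September 2031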